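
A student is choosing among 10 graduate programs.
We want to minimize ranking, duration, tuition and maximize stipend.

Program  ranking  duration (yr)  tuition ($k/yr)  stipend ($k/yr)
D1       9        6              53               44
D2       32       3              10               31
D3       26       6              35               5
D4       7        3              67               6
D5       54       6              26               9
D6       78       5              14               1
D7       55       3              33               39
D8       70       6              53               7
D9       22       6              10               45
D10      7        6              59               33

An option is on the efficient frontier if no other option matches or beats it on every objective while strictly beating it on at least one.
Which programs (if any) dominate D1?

none

D2: worse on ranking (32 vs 9).
D3: worse on ranking (26 vs 9).
D4: worse on tuition (67 vs 53).
D5: worse on ranking (54 vs 9).
D6: worse on ranking (78 vs 9).
D7: worse on ranking (55 vs 9).
D8: worse on ranking (70 vs 9).
D9: worse on ranking (22 vs 9).
D10: worse on tuition (59 vs 53).
No option dominates D1.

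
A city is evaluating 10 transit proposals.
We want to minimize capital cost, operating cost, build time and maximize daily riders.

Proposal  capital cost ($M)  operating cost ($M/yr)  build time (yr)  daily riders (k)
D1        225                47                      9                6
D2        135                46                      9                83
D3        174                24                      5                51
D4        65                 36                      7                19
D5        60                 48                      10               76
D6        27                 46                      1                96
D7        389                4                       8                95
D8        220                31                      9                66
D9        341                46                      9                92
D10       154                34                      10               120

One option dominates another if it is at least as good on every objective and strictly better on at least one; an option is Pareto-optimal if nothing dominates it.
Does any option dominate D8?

No

D1: worse on capital cost (225 vs 220).
D2: worse on operating cost (46 vs 31).
D3: worse on daily riders (51 vs 66).
D4: worse on operating cost (36 vs 31).
D5: worse on operating cost (48 vs 31).
D6: worse on operating cost (46 vs 31).
D7: worse on capital cost (389 vs 220).
D9: worse on capital cost (341 vs 220).
D10: worse on operating cost (34 vs 31).
No option is at least as good as D8 on every objective and strictly better on one.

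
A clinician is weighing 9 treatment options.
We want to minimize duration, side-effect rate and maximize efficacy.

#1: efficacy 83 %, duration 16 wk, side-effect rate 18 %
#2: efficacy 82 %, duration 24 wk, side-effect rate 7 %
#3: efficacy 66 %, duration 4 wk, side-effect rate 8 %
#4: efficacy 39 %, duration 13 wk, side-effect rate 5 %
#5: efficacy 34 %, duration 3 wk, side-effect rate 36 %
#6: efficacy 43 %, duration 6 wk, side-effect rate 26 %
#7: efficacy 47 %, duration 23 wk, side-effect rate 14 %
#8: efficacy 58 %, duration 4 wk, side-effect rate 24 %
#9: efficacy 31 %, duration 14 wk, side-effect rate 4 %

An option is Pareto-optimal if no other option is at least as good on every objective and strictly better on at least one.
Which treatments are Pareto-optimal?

#1: not dominated (best efficacy).
#2: not dominated.
#3: not dominated.
#4: not dominated.
#5: not dominated (best duration).
#6: dominated by #3 (efficacy 66≥43, duration 4≤6, side-effect rate 8≤26).
#7: dominated by #3 (efficacy 66≥47, duration 4≤23, side-effect rate 8≤14).
#8: dominated by #3 (efficacy 66≥58, duration 4≤4, side-effect rate 8≤24).
#9: not dominated (best side-effect rate).

#1, #2, #3, #4, #5, #9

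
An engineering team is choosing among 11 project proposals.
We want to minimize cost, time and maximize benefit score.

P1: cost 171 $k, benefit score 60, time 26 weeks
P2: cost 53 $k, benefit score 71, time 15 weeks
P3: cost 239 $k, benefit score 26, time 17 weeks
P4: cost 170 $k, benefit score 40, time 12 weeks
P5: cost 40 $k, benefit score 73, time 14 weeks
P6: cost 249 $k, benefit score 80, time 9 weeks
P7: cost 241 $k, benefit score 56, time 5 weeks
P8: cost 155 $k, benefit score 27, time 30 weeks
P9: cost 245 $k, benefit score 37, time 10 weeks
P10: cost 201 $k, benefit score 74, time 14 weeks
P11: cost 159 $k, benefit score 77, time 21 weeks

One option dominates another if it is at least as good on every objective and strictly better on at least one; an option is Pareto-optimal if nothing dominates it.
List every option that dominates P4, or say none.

none

P1: worse on cost (171 vs 170).
P2: worse on time (15 vs 12).
P3: worse on cost (239 vs 170).
P5: worse on time (14 vs 12).
P6: worse on cost (249 vs 170).
P7: worse on cost (241 vs 170).
P8: worse on benefit score (27 vs 40).
P9: worse on cost (245 vs 170).
P10: worse on cost (201 vs 170).
P11: worse on time (21 vs 12).
No option dominates P4.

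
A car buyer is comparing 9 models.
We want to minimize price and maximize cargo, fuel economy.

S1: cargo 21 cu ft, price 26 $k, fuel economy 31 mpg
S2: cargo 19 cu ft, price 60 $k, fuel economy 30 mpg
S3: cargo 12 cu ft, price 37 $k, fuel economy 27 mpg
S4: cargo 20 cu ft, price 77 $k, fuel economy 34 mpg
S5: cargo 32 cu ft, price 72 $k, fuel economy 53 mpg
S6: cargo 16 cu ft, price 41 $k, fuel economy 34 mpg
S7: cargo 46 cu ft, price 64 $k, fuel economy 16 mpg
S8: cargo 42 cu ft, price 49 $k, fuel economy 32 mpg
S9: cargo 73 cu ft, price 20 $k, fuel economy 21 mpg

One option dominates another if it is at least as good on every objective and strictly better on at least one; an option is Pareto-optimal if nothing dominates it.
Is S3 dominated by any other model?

S1 vs S3: cargo 21≥12, price 26≤37, fuel economy 31≥27 — S1 is at least as good on every objective and strictly better on at least one, so S1 dominates S3.

Yes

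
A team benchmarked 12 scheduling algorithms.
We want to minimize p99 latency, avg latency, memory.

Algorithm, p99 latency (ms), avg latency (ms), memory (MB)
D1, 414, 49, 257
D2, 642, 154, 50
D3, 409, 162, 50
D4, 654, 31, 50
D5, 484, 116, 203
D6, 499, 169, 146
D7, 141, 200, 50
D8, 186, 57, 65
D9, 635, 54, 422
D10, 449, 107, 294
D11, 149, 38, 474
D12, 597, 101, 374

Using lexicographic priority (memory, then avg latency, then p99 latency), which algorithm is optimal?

First minimize memory: best is 50, kept {D2, D3, D4, D7}.
Then minimize avg latency: best is 31, kept {D4}.

D4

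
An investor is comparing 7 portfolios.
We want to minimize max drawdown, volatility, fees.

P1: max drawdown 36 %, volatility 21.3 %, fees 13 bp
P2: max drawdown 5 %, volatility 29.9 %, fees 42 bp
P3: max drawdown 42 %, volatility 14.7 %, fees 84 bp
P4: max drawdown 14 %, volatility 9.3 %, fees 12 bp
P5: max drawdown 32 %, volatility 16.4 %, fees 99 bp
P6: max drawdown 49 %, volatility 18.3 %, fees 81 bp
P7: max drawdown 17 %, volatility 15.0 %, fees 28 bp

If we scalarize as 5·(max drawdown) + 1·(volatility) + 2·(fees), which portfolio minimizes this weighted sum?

P4

P1: 5·36 + 1·21.3 + 2·13 = 227.3
P2: 5·5 + 1·29.9 + 2·42 = 138.9
P3: 5·42 + 1·14.7 + 2·84 = 392.7
P4: 5·14 + 1·9.3 + 2·12 = 103.3
P5: 5·32 + 1·16.4 + 2·99 = 374.4
P6: 5·49 + 1·18.3 + 2·81 = 425.3
P7: 5·17 + 1·15.0 + 2·28 = 156.0
Lowest: P4 at 103.3.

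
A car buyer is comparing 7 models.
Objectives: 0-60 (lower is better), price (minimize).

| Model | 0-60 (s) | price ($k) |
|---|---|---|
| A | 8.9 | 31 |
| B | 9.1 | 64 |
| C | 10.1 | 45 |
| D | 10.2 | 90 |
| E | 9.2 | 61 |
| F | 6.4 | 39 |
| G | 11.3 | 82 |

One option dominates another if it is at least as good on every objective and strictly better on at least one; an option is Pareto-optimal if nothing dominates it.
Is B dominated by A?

Yes

A vs B: 0-60 8.9≤9.1, price 31≤64 — A is at least as good on every objective with at least one strict improvement.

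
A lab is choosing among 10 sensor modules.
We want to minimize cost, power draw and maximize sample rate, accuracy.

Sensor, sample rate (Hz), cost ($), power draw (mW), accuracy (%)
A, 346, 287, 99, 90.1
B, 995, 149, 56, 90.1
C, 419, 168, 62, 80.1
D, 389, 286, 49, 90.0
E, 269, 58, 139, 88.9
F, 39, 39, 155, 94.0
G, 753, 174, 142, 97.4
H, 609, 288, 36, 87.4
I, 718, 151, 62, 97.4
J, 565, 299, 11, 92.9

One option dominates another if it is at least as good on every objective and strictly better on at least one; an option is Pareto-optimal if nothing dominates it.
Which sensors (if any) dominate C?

B: sample rate 995≥419, cost 149≤168, power draw 56≤62, accuracy 90.1≥80.1 — dominates C.
I: sample rate 718≥419, cost 151≤168, power draw 62≤62, accuracy 97.4≥80.1 — dominates C.
Others (A, D, E, F, G, H, J) are each worse than C on at least one objective.

B, I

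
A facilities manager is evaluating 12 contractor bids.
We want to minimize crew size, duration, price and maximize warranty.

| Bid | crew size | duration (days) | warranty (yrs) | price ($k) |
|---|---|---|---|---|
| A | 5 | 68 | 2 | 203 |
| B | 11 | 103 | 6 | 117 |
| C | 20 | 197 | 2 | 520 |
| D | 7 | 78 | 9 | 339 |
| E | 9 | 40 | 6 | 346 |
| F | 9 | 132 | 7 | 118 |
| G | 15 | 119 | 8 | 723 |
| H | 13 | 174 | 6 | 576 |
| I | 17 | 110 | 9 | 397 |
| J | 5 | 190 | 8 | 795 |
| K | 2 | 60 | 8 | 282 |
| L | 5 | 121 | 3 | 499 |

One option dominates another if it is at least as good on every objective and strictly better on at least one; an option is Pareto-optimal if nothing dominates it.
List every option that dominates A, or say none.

none

B: worse on crew size (11 vs 5).
C: worse on crew size (20 vs 5).
D: worse on crew size (7 vs 5).
E: worse on crew size (9 vs 5).
F: worse on crew size (9 vs 5).
G: worse on crew size (15 vs 5).
H: worse on crew size (13 vs 5).
I: worse on crew size (17 vs 5).
J: worse on duration (190 vs 68).
K: worse on price (282 vs 203).
L: worse on duration (121 vs 68).
No option dominates A.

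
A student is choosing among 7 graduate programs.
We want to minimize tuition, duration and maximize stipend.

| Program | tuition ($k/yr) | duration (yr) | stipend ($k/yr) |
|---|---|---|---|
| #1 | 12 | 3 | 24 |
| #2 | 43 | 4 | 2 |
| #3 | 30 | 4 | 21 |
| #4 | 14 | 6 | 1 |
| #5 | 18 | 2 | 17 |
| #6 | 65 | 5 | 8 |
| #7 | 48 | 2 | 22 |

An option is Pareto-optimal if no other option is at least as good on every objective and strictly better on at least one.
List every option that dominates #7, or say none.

none

#1: worse on duration (3 vs 2).
#2: worse on duration (4 vs 2).
#3: worse on duration (4 vs 2).
#4: worse on duration (6 vs 2).
#5: worse on stipend (17 vs 22).
#6: worse on tuition (65 vs 48).
No option dominates #7.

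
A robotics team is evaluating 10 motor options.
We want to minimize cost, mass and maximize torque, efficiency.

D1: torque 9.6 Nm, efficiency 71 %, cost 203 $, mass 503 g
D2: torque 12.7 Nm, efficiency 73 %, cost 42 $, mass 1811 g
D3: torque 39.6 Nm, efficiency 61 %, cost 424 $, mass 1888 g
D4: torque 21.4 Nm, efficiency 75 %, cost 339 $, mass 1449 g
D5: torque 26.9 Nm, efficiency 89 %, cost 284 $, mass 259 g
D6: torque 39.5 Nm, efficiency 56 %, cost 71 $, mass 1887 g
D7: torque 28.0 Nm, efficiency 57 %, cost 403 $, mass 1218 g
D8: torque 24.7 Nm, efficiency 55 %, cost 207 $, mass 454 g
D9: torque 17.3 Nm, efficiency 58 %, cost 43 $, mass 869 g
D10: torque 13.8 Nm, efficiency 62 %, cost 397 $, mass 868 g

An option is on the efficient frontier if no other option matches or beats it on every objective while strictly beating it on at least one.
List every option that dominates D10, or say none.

D5: torque 26.9≥13.8, efficiency 89≥62, cost 284≤397, mass 259≤868 — dominates D10.
Others (D1, D2, D3, D4, D6, D7, D8, D9) are each worse than D10 on at least one objective.

D5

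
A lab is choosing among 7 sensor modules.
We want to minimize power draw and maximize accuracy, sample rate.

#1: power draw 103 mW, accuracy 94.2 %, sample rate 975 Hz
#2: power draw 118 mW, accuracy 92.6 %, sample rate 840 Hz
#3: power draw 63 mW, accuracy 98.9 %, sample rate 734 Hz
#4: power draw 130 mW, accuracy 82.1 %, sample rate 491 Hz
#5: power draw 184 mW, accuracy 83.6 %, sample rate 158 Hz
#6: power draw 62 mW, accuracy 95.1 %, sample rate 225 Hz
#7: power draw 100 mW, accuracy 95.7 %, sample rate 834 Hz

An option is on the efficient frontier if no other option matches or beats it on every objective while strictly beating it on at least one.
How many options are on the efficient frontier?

#1: not dominated (best sample rate).
#2: dominated by #1 (power draw 103≤118, accuracy 94.2≥92.6, sample rate 975≥840).
#3: not dominated (best accuracy).
#4: dominated by #1 (power draw 103≤130, accuracy 94.2≥82.1, sample rate 975≥491).
#5: dominated by #1 (power draw 103≤184, accuracy 94.2≥83.6, sample rate 975≥158).
#6: not dominated (best power draw).
#7: not dominated.
Pareto-optimal: #1, #3, #6, #7 → 4.

4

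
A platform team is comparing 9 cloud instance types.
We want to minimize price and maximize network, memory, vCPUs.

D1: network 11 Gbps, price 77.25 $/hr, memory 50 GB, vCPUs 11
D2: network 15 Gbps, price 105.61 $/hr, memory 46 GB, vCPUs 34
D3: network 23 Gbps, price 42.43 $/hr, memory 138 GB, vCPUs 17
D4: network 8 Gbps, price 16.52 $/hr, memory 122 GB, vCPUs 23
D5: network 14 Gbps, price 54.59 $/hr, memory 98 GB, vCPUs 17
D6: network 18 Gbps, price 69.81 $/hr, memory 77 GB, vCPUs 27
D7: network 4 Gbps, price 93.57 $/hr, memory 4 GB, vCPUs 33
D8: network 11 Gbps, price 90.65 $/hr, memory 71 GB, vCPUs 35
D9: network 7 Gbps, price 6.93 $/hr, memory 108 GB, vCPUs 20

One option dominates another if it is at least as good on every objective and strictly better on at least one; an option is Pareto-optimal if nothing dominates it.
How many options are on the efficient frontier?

D1: dominated by D3 (network 23≥11, price 42.43≤77.25, memory 138≥50, vCPUs 17≥11).
D2: not dominated.
D3: not dominated (best network).
D4: not dominated.
D5: dominated by D3 (network 23≥14, price 42.43≤54.59, memory 138≥98, vCPUs 17≥17).
D6: not dominated.
D7: dominated by D8 (network 11≥4, price 90.65≤93.57, memory 71≥4, vCPUs 35≥33).
D8: not dominated (best vCPUs).
D9: not dominated (best price).
Pareto-optimal: D2, D3, D4, D6, D8, D9 → 6.

6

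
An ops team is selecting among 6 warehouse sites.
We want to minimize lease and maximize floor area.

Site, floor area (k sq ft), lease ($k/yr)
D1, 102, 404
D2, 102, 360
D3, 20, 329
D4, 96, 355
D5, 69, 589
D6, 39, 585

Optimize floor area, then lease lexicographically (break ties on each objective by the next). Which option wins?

First maximize floor area: best is 102, kept {D1, D2}.
Then minimize lease: best is 360, kept {D2}.

D2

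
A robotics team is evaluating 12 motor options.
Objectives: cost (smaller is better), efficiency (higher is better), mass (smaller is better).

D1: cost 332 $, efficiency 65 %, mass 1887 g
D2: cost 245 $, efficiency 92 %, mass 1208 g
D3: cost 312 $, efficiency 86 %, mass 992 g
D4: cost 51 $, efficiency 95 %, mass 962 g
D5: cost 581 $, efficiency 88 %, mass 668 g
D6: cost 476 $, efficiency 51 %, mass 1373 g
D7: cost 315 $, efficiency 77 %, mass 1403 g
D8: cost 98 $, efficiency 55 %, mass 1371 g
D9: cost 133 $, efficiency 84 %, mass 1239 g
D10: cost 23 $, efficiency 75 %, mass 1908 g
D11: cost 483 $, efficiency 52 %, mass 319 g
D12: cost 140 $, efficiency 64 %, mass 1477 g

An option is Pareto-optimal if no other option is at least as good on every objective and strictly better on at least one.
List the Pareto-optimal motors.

D1: dominated by D2 (cost 245≤332, efficiency 92≥65, mass 1208≤1887).
D2: dominated by D4 (cost 51≤245, efficiency 95≥92, mass 962≤1208).
D3: dominated by D4 (cost 51≤312, efficiency 95≥86, mass 962≤992).
D4: not dominated (best efficiency).
D5: not dominated.
D6: dominated by D2 (cost 245≤476, efficiency 92≥51, mass 1208≤1373).
D7: dominated by D2 (cost 245≤315, efficiency 92≥77, mass 1208≤1403).
D8: dominated by D4 (cost 51≤98, efficiency 95≥55, mass 962≤1371).
D9: dominated by D4 (cost 51≤133, efficiency 95≥84, mass 962≤1239).
D10: not dominated (best cost).
D11: not dominated (best mass).
D12: dominated by D4 (cost 51≤140, efficiency 95≥64, mass 962≤1477).

D4, D5, D10, D11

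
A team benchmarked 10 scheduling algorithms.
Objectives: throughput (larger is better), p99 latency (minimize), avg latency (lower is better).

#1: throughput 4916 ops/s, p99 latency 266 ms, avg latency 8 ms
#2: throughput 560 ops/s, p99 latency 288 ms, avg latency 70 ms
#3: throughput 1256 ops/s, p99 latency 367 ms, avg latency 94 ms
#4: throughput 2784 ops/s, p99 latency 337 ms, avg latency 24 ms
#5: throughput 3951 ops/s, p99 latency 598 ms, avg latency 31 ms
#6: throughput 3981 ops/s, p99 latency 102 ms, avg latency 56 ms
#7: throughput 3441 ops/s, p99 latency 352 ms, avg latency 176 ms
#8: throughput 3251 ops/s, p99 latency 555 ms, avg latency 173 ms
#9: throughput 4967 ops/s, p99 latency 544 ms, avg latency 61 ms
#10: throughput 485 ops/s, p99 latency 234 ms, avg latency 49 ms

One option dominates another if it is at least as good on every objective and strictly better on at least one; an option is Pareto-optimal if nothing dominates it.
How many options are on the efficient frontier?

#1: not dominated (best avg latency).
#2: dominated by #1 (throughput 4916≥560, p99 latency 266≤288, avg latency 8≤70).
#3: dominated by #1 (throughput 4916≥1256, p99 latency 266≤367, avg latency 8≤94).
#4: dominated by #1 (throughput 4916≥2784, p99 latency 266≤337, avg latency 8≤24).
#5: dominated by #1 (throughput 4916≥3951, p99 latency 266≤598, avg latency 8≤31).
#6: not dominated (best p99 latency).
#7: dominated by #1 (throughput 4916≥3441, p99 latency 266≤352, avg latency 8≤176).
#8: dominated by #1 (throughput 4916≥3251, p99 latency 266≤555, avg latency 8≤173).
#9: not dominated (best throughput).
#10: not dominated.
Pareto-optimal: #1, #6, #9, #10 → 4.

4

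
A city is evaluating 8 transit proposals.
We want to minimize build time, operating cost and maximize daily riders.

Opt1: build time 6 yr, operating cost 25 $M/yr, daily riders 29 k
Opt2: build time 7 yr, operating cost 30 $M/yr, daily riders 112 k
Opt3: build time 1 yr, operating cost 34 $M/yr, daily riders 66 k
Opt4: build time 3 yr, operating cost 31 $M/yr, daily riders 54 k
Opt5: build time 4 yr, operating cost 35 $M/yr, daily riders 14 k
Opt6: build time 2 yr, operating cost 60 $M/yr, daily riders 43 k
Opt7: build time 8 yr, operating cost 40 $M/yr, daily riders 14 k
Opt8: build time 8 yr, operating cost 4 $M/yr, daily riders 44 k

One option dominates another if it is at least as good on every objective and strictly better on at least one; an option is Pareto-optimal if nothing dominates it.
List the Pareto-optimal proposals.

Opt1: not dominated.
Opt2: not dominated (best daily riders).
Opt3: not dominated (best build time).
Opt4: not dominated.
Opt5: dominated by Opt3 (build time 1≤4, operating cost 34≤35, daily riders 66≥14).
Opt6: dominated by Opt3 (build time 1≤2, operating cost 34≤60, daily riders 66≥43).
Opt7: dominated by Opt1 (build time 6≤8, operating cost 25≤40, daily riders 29≥14).
Opt8: not dominated (best operating cost).

Opt1, Opt2, Opt3, Opt4, Opt8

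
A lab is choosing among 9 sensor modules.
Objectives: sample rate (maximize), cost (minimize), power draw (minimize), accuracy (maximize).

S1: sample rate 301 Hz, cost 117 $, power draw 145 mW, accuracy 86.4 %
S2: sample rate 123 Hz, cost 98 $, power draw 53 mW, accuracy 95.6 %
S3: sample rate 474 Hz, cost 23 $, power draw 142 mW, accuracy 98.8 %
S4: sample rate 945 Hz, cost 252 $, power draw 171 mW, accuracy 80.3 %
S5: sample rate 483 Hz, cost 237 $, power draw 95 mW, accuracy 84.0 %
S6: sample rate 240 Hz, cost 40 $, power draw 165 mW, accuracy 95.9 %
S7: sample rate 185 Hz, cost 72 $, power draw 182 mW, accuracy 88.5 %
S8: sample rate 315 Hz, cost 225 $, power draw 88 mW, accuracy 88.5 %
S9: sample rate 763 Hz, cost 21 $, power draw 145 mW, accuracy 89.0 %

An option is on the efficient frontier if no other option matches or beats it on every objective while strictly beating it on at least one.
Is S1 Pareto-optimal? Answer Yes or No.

S3 vs S1: sample rate 474≥301, cost 23≤117, power draw 142≤145, accuracy 98.8≥86.4 — S3 is at least as good on every objective and strictly better on at least one, so S3 dominates S1.

No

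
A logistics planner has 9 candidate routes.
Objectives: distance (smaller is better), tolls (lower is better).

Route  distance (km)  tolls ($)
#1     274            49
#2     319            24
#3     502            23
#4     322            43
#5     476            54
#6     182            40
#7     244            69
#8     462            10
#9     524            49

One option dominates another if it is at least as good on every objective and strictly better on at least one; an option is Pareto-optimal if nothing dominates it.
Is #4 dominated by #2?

Yes

#2 vs #4: distance 319≤322, tolls 24≤43 — #2 is at least as good on every objective with at least one strict improvement.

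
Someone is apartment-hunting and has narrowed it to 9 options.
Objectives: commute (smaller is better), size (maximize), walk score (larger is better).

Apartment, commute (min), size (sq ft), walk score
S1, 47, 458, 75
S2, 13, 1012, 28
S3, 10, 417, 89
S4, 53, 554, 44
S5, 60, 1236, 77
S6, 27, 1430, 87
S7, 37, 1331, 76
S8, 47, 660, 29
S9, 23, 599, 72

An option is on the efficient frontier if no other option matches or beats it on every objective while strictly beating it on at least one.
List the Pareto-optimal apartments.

S1: dominated by S6 (commute 27≤47, size 1430≥458, walk score 87≥75).
S2: not dominated.
S3: not dominated (best commute).
S4: dominated by S6 (commute 27≤53, size 1430≥554, walk score 87≥44).
S5: dominated by S6 (commute 27≤60, size 1430≥1236, walk score 87≥77).
S6: not dominated (best size).
S7: dominated by S6 (commute 27≤37, size 1430≥1331, walk score 87≥76).
S8: dominated by S6 (commute 27≤47, size 1430≥660, walk score 87≥29).
S9: not dominated.

S2, S3, S6, S9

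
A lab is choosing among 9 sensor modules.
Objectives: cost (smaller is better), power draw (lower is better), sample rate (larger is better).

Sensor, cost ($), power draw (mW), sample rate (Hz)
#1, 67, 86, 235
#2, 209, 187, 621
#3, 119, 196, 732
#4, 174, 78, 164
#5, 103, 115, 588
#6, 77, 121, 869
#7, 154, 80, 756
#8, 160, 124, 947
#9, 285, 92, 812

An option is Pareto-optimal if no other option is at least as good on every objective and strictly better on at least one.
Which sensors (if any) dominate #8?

none

#1: worse on sample rate (235 vs 947).
#2: worse on cost (209 vs 160).
#3: worse on power draw (196 vs 124).
#4: worse on cost (174 vs 160).
#5: worse on sample rate (588 vs 947).
#6: worse on sample rate (869 vs 947).
#7: worse on sample rate (756 vs 947).
#9: worse on cost (285 vs 160).
No option dominates #8.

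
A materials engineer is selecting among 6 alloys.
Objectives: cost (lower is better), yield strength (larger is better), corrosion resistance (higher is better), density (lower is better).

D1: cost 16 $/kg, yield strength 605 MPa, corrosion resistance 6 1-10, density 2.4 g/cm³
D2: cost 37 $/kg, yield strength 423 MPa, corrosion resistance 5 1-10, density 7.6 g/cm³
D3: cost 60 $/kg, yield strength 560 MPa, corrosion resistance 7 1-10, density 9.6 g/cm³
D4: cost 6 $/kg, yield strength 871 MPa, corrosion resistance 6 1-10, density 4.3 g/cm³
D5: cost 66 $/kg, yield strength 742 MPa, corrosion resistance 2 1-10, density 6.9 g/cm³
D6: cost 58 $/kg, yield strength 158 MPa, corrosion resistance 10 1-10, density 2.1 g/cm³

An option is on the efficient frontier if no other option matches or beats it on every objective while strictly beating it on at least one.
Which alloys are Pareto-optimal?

D1: not dominated.
D2: dominated by D1 (cost 16≤37, yield strength 605≥423, corrosion resistance 6≥5, density 2.4≤7.6).
D3: not dominated.
D4: not dominated (best cost).
D5: dominated by D4 (cost 6≤66, yield strength 871≥742, corrosion resistance 6≥2, density 4.3≤6.9).
D6: not dominated (best corrosion resistance).

D1, D3, D4, D6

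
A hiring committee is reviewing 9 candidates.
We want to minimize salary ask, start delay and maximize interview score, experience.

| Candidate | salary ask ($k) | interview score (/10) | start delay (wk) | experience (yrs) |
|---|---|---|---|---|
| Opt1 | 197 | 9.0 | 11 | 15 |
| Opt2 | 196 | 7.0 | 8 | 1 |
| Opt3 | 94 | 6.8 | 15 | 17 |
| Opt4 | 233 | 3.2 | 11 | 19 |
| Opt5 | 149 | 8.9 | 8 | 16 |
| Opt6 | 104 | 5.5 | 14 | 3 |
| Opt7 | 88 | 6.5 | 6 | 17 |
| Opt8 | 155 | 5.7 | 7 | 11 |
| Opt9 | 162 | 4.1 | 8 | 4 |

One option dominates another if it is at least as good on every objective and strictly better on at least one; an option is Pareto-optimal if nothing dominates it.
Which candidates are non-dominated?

Opt1, Opt3, Opt4, Opt5, Opt7

Opt1: not dominated (best interview score).
Opt2: dominated by Opt5 (salary ask 149≤196, interview score 8.9≥7.0, start delay 8≤8, experience 16≥1).
Opt3: not dominated.
Opt4: not dominated (best experience).
Opt5: not dominated.
Opt6: dominated by Opt7 (salary ask 88≤104, interview score 6.5≥5.5, start delay 6≤14, experience 17≥3).
Opt7: not dominated (best salary ask).
Opt8: dominated by Opt7 (salary ask 88≤155, interview score 6.5≥5.7, start delay 6≤7, experience 17≥11).
Opt9: dominated by Opt5 (salary ask 149≤162, interview score 8.9≥4.1, start delay 8≤8, experience 16≥4).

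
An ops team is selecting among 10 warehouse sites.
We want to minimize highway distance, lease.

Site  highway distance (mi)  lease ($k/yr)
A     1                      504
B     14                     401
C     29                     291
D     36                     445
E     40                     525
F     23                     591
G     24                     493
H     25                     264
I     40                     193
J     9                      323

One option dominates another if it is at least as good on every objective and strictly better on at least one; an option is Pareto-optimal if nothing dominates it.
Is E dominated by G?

Yes

G vs E: highway distance 24≤40, lease 493≤525 — G is at least as good on every objective with at least one strict improvement.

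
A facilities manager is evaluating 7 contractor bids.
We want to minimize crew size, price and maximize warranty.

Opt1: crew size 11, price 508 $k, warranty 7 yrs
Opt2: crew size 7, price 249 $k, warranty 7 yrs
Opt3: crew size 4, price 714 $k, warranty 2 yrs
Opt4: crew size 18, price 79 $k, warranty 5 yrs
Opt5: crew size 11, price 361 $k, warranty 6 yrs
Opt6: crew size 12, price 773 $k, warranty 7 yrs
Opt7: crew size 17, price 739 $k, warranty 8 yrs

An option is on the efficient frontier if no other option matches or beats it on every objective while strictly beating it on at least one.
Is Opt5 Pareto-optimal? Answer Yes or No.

No

Opt2 vs Opt5: crew size 7≤11, price 249≤361, warranty 7≥6 — Opt2 is at least as good on every objective and strictly better on at least one, so Opt2 dominates Opt5.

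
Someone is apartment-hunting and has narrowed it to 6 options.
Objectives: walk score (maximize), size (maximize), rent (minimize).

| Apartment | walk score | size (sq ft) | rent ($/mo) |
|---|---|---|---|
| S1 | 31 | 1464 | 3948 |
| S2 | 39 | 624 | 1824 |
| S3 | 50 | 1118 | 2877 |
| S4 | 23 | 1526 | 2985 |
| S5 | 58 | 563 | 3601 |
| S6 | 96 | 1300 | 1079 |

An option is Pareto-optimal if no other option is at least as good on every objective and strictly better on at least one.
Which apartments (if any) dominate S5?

S6

S6: walk score 96≥58, size 1300≥563, rent 1079≤3601 — dominates S5.
Others (S1, S2, S3, S4) are each worse than S5 on at least one objective.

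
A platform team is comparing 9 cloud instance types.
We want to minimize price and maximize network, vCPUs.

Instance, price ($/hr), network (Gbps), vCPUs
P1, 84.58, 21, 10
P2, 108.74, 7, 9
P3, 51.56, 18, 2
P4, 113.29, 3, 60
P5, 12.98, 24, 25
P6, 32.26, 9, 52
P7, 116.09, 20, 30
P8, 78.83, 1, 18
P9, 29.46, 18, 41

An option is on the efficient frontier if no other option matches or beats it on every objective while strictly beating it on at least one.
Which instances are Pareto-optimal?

P1: dominated by P5 (price 12.98≤84.58, network 24≥21, vCPUs 25≥10).
P2: dominated by P1 (price 84.58≤108.74, network 21≥7, vCPUs 10≥9).
P3: dominated by P5 (price 12.98≤51.56, network 24≥18, vCPUs 25≥2).
P4: not dominated (best vCPUs).
P5: not dominated (best price).
P6: not dominated.
P7: not dominated.
P8: dominated by P5 (price 12.98≤78.83, network 24≥1, vCPUs 25≥18).
P9: not dominated.

P4, P5, P6, P7, P9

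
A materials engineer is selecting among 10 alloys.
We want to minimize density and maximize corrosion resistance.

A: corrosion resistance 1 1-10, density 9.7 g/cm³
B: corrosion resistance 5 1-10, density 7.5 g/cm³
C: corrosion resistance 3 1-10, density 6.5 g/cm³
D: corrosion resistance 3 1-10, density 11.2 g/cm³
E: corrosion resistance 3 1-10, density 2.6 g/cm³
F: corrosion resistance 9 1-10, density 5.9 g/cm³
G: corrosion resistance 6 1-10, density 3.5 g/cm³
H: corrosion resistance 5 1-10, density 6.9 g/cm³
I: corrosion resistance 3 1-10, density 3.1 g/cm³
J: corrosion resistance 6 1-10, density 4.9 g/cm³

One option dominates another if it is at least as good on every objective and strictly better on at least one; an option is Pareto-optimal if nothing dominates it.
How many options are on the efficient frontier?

A: dominated by B (corrosion resistance 5≥1, density 7.5≤9.7).
B: dominated by F (corrosion resistance 9≥5, density 5.9≤7.5).
C: dominated by E (corrosion resistance 3≥3, density 2.6≤6.5).
D: dominated by B (corrosion resistance 5≥3, density 7.5≤11.2).
E: not dominated (best density).
F: not dominated (best corrosion resistance).
G: not dominated.
H: dominated by F (corrosion resistance 9≥5, density 5.9≤6.9).
I: dominated by E (corrosion resistance 3≥3, density 2.6≤3.1).
J: dominated by G (corrosion resistance 6≥6, density 3.5≤4.9).
Pareto-optimal: E, F, G → 3.

3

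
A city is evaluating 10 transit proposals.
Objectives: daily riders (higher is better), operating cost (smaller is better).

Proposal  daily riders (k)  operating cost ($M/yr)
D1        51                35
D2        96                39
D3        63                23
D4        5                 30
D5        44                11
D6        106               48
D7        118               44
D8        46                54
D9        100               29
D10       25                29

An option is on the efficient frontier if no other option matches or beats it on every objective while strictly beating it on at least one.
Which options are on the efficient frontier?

D3, D5, D7, D9

D1: dominated by D3 (daily riders 63≥51, operating cost 23≤35).
D2: dominated by D9 (daily riders 100≥96, operating cost 29≤39).
D3: not dominated.
D4: dominated by D3 (daily riders 63≥5, operating cost 23≤30).
D5: not dominated (best operating cost).
D6: dominated by D7 (daily riders 118≥106, operating cost 44≤48).
D7: not dominated (best daily riders).
D8: dominated by D1 (daily riders 51≥46, operating cost 35≤54).
D9: not dominated.
D10: dominated by D3 (daily riders 63≥25, operating cost 23≤29).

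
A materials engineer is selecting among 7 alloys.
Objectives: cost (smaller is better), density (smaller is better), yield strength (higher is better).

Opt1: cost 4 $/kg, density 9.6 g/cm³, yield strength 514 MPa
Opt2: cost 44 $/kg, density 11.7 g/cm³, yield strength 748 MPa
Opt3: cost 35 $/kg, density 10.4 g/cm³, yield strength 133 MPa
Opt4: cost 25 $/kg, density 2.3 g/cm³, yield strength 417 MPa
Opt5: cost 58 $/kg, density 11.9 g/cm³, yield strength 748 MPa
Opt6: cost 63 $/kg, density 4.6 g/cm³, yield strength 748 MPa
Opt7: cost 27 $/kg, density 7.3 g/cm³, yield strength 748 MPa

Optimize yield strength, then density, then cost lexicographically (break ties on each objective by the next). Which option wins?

Opt6

First maximize yield strength: best is 748, kept {Opt2, Opt5, Opt6, Opt7}.
Then minimize density: best is 4.6, kept {Opt6}.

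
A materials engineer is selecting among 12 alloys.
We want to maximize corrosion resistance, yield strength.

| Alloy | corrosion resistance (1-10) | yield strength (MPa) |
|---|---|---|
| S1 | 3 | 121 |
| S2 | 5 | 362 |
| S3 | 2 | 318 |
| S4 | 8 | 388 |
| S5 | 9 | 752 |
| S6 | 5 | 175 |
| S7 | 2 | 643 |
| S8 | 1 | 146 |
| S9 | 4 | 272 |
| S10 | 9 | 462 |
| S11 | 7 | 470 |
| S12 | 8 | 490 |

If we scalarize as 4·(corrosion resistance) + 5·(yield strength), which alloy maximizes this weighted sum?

S5

S1: 4·3 + 5·121 = 617
S2: 4·5 + 5·362 = 1830
S3: 4·2 + 5·318 = 1598
S4: 4·8 + 5·388 = 1972
S5: 4·9 + 5·752 = 3796
S6: 4·5 + 5·175 = 895
S7: 4·2 + 5·643 = 3223
S8: 4·1 + 5·146 = 734
S9: 4·4 + 5·272 = 1376
S10: 4·9 + 5·462 = 2346
S11: 4·7 + 5·470 = 2378
S12: 4·8 + 5·490 = 2482
Highest: S5 at 3796.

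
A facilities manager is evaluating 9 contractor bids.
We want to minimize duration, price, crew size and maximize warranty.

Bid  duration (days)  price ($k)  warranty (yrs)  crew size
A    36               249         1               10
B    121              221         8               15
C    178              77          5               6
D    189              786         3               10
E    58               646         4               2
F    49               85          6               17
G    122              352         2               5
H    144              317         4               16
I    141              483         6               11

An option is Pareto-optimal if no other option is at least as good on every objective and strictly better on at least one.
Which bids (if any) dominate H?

B

B: duration 121≤144, price 221≤317, warranty 8≥4, crew size 15≤16 — dominates H.
Others (A, C, D, E, F, G, I) are each worse than H on at least one objective.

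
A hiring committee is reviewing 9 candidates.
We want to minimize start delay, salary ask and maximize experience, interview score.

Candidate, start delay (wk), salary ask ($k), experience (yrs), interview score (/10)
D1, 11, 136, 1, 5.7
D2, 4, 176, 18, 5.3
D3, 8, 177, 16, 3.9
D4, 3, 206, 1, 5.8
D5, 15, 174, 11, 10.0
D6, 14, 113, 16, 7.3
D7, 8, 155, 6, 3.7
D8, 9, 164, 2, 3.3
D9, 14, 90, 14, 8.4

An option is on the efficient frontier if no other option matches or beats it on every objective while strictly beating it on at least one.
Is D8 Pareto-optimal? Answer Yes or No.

D7 vs D8: start delay 8≤9, salary ask 155≤164, experience 6≥2, interview score 3.7≥3.3 — D7 is at least as good on every objective and strictly better on at least one, so D7 dominates D8.

No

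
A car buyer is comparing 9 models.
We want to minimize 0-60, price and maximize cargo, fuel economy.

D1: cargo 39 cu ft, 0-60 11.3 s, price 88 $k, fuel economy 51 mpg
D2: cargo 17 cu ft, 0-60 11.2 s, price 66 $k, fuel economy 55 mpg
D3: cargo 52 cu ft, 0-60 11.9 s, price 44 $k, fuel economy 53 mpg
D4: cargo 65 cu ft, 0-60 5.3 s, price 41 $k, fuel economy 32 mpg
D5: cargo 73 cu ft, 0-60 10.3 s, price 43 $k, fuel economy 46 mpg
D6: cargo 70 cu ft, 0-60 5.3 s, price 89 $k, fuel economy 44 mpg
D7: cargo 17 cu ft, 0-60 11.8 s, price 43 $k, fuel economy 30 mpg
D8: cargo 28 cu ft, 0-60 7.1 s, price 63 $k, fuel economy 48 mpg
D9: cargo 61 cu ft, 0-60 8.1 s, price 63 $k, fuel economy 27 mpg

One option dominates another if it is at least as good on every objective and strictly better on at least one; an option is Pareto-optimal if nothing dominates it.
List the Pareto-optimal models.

D1: not dominated.
D2: not dominated (best fuel economy).
D3: not dominated.
D4: not dominated (best price).
D5: not dominated (best cargo).
D6: not dominated.
D7: dominated by D4 (cargo 65≥17, 0-60 5.3≤11.8, price 41≤43, fuel economy 32≥30).
D8: not dominated.
D9: dominated by D4 (cargo 65≥61, 0-60 5.3≤8.1, price 41≤63, fuel economy 32≥27).

D1, D2, D3, D4, D5, D6, D8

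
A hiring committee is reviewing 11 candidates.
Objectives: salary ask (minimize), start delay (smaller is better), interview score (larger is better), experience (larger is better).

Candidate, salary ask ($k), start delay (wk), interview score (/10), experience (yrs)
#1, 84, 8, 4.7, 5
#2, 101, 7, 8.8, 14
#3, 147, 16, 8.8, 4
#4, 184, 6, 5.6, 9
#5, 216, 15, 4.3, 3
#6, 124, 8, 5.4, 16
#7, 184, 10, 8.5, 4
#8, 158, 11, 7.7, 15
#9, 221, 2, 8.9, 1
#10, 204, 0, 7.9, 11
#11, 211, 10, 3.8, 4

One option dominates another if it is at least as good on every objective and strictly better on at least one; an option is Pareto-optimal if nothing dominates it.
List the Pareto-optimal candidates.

#1, #2, #4, #6, #8, #9, #10

#1: not dominated (best salary ask).
#2: not dominated.
#3: dominated by #2 (salary ask 101≤147, start delay 7≤16, interview score 8.8≥8.8, experience 14≥4).
#4: not dominated.
#5: dominated by #1 (salary ask 84≤216, start delay 8≤15, interview score 4.7≥4.3, experience 5≥3).
#6: not dominated (best experience).
#7: dominated by #2 (salary ask 101≤184, start delay 7≤10, interview score 8.8≥8.5, experience 14≥4).
#8: not dominated.
#9: not dominated (best interview score).
#10: not dominated (best start delay).
#11: dominated by #1 (salary ask 84≤211, start delay 8≤10, interview score 4.7≥3.8, experience 5≥4).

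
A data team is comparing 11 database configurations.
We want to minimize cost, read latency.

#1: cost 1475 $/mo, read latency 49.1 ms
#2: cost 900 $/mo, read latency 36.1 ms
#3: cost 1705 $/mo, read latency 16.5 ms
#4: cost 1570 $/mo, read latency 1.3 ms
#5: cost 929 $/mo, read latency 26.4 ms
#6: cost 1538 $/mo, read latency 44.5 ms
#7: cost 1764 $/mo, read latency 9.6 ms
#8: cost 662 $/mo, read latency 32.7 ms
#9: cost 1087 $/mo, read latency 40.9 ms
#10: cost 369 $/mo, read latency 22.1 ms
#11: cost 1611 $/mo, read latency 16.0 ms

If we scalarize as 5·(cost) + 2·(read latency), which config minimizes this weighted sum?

#10

#1: 5·1475 + 2·49.1 = 7473.2
#2: 5·900 + 2·36.1 = 4572.2
#3: 5·1705 + 2·16.5 = 8558.0
#4: 5·1570 + 2·1.3 = 7852.6
#5: 5·929 + 2·26.4 = 4697.8
#6: 5·1538 + 2·44.5 = 7779.0
#7: 5·1764 + 2·9.6 = 8839.2
#8: 5·662 + 2·32.7 = 3375.4
#9: 5·1087 + 2·40.9 = 5516.8
#10: 5·369 + 2·22.1 = 1889.2
#11: 5·1611 + 2·16.0 = 8087.0
Lowest: #10 at 1889.2.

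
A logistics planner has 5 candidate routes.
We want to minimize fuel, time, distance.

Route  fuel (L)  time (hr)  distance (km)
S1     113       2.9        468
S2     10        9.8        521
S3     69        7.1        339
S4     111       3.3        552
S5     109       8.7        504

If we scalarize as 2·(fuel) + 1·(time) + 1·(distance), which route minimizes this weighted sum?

S3

S1: 2·113 + 1·2.9 + 1·468 = 696.9
S2: 2·10 + 1·9.8 + 1·521 = 550.8
S3: 2·69 + 1·7.1 + 1·339 = 484.1
S4: 2·111 + 1·3.3 + 1·552 = 777.3
S5: 2·109 + 1·8.7 + 1·504 = 730.7
Lowest: S3 at 484.1.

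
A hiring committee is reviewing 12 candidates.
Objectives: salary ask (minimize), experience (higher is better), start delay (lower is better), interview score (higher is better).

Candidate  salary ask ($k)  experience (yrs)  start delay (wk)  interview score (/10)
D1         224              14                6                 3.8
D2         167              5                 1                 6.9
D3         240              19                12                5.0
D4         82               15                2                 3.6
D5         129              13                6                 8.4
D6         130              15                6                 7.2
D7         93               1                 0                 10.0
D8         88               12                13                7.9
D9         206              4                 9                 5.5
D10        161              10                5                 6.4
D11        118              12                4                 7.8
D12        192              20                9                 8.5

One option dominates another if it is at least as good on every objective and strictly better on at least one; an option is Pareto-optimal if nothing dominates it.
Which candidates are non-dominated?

D1: dominated by D6 (salary ask 130≤224, experience 15≥14, start delay 6≤6, interview score 7.2≥3.8).
D2: not dominated.
D3: dominated by D12 (salary ask 192≤240, experience 20≥19, start delay 9≤12, interview score 8.5≥5.0).
D4: not dominated (best salary ask).
D5: not dominated.
D6: not dominated.
D7: not dominated (best start delay).
D8: not dominated.
D9: dominated by D2 (salary ask 167≤206, experience 5≥4, start delay 1≤9, interview score 6.9≥5.5).
D10: dominated by D11 (salary ask 118≤161, experience 12≥10, start delay 4≤5, interview score 7.8≥6.4).
D11: not dominated.
D12: not dominated (best experience).

D2, D4, D5, D6, D7, D8, D11, D12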